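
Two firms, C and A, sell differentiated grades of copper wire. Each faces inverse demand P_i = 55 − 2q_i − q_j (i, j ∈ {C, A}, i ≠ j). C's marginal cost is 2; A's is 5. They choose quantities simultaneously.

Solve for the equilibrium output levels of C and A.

Firm C's profit: π = q_C(55 − 2q_C − q_A) − 2q_C.
∂π/∂q_C = 53 − 4q_C − q_A = 0 ⇒ q_C = 13.25 − 0.25q_A.
Similarly q_A = 12.5 − 0.25q_C.
Solving the two reaction functions simultaneously: (1 − (−0.25)(−0.25))q_C = 13.25 − 0.25·12.5, so 0.9375q_C = 10.125 and q_C = 10.8.
Then q_A = 12.5 − 0.25·10.8 = 9.8.

10.8, 9.8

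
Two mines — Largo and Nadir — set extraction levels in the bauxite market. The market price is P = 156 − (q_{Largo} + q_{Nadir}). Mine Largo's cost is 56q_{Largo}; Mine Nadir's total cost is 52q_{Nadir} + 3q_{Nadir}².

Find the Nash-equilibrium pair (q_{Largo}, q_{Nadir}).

46.4, 7.2

Mine Largo's profit: π = q_{Largo}(156 − (q_{Largo} + q_{Nadir})) − 56q_{Largo}.
∂π/∂q_{Largo} = 100 − 2q_{Largo} − q_{Nadir} = 0, so q_{Largo} = 50 − 0.5q_{Nadir}.
For Nadir: ∂π/∂q_{Nadir} = 104 − 8q_{Nadir} − q_{Largo} = 0 ⇒ q_{Nadir} = 13 − 0.125q_{Largo}.
Substituting the second reaction function into the first: q_{Largo} = 50 − 0.5(13 − 0.125q_{Largo}), which gives 0.9375q_{Largo} = 43.5 ⇒ q_{Largo} = 46.4.
Then q_{Nadir} = 13 − 0.125·46.4 = 7.2.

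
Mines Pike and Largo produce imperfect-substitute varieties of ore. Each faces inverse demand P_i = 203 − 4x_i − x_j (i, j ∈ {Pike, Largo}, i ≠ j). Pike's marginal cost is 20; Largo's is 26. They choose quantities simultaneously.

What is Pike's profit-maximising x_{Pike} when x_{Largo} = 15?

21

Mine Pike's profit: π = x_{Pike}(203 − 4x_{Pike} − x_{Largo}) − 20x_{Pike}.
∂π/∂x_{Pike} = 183 − 8x_{Pike} − x_{Largo} = 0 ⇒ x_{Pike} = 22.875 − 0.125x_{Largo}.
At x_{Largo} = 15: x_{Pike} = 22.875 − 0.125·15 = 21.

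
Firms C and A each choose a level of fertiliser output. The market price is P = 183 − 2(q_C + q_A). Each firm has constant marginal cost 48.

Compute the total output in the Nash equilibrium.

45

Firm C's profit: π = q_C(183 − 2(q_C + q_A)) − 48q_C.
∂π/∂q_C = 135 − 4q_C − 2q_A = 0, so q_C = 33.75 − 0.5q_A.
Setting q_C = q_A in the reaction function: q_C = 33.75 − 0.5q_C, so q_C = 33.75 / 1.5 = 22.5.
Total output: 22.5 + 22.5 = 45.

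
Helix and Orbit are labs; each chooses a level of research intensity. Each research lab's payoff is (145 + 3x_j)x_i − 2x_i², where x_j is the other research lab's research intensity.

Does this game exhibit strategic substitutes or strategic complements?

Helix's payoff is (145 + 3x_O)x_H − 2x_H².
∂π/∂x_H = 145 + 3x_O − 4x_H = 0, so x_H = 36.25 + 0.75x_O.
The best-response slope dx_H/dx_O = 0.75 > 0: the reaction function is upward-sloping, so the choices are strategic complements.

strategic complements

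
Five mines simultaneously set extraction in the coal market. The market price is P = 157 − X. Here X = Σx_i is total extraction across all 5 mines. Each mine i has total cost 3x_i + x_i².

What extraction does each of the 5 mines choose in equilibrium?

19.25

A representative mine's profit is π_i = x_i(157 − X) − 3x_i − x_i², with X = x_i + Σ_{j≠i} x_j.
First-order condition: 154 − 4x_i − Σ_{j≠i} x_j = 0.
Imposing symmetry (x_j = x for all j) turns Σ_{j≠i} x_j into 4x, so 154 = 8x and x = 19.25.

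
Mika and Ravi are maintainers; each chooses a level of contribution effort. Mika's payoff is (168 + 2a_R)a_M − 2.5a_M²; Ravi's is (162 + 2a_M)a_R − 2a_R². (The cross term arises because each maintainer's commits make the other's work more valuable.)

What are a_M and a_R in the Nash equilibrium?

62.25, 71.625

Expanding Mika's payoff: 168a_M + 2a_Ra_M − 2.5a_M².
∂π/∂a_M = 168 + 2a_R − 5a_M = 0, so a_M = 33.6 + 0.4a_R.
Likewise for Ravi: a_R = 40.5 + 0.5a_M.
Plugging a_R into Mika's best response: a_M = 33.6 + 0.4(40.5 + 0.5a_M) ⇒ 0.8a_M = 49.8, so a_M = 62.25.
Then a_R = 40.5 + 0.5·62.25 = 71.625.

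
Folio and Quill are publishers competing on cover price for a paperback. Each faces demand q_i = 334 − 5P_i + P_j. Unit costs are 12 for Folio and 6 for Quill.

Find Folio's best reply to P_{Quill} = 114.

50.8

Folio's profit: π = (P_{Folio} − 12)(334 − 5P_{Folio} + P_{Quill}).
∂π/∂P_{Folio} = 394 − 10P_{Folio} + P_{Quill} = 0 ⇒ P_{Folio} = 39.4 + 0.1P_{Quill}.
At P_{Quill} = 114: P_{Folio} = 39.4 + 0.1·114 = 50.8.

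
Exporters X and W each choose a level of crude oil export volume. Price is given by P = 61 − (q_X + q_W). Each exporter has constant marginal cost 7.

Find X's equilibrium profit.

324

Exporter X's profit: π = q_X(61 − (q_X + q_W)) − 7q_X.
∂π/∂q_X = 54 − 2q_X − q_W = 0, so q_X = 27 − 0.5q_W.
By symmetry q_W = q_X; substituting into the reaction function, 1.5q_X = 27 and q_X = 18.
Price P = 61 − 36 = 25.
X's profit: (25 − 7)·18 = 324.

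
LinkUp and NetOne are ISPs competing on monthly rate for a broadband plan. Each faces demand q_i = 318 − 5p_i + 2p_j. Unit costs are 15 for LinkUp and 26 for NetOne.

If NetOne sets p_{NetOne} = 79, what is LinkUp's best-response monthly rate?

55.1

LinkUp's profit: π = (p_{LinkUp} − 15)(318 − 5p_{LinkUp} + 2p_{NetOne}).
∂π/∂p_{LinkUp} = 393 − 10p_{LinkUp} + 2p_{NetOne} = 0 ⇒ p_{LinkUp} = 39.3 + 0.2p_{NetOne}.
At p_{NetOne} = 79: p_{LinkUp} = 39.3 + 0.2·79 = 55.1.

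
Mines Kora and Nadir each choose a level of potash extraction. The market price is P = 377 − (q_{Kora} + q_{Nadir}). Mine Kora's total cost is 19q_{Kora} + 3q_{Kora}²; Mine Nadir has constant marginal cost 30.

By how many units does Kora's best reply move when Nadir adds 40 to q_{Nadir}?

Mine Kora's profit: π = q_{Kora}(377 − (q_{Kora} + q_{Nadir})) − 19q_{Kora} − 3q_{Kora}².
∂π/∂q_{Kora} = 358 − 8q_{Kora} − q_{Nadir} = 0, so q_{Kora} = 44.75 − 0.125q_{Nadir}.
The reaction-function slope is −0.125, so a 40-unit rise in q_{Nadir} moves q_{Kora} by −0.125 × 40 = −5. Kora's best response falls — the actions are strategic substitutes.

-5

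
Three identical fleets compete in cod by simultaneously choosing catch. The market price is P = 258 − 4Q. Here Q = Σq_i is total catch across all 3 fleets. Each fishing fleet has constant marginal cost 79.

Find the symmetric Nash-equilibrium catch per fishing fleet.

A representative fishing fleet's profit is π_i = q_i(258 − 4Q) − 79q_i, with Q = q_i + Σ_{j≠i} q_j.
First-order condition: 179 − 8q_i − 4Σ_{j≠i} q_j = 0.
Imposing symmetry (q_j = q for all j) turns Σ_{j≠i} q_j into 2q, so 179 = 16q and q = 11.1875.

11.1875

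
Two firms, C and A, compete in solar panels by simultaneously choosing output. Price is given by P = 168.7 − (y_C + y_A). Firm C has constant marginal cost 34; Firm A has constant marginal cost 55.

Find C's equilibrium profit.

2693.61

Firm C's profit: π = y_C(168.7 − (y_C + y_A)) − 34y_C.
∂π/∂y_C = 134.7 − 2y_C − y_A = 0, so y_C = 67.35 − 0.5y_A.
By the same steps for A: y_A = 56.85 − 0.5y_C.
Substituting the second reaction function into the first: y_C = 67.35 − 0.5(56.85 − 0.5y_C), which gives 0.75y_C = 38.925 ⇒ y_C = 51.9.
Then y_A = 56.85 − 0.5·51.9 = 30.9.
Price P = 168.7 − 82.8 = 85.9.
C's profit: (85.9 − 34)·51.9 = 2693.61.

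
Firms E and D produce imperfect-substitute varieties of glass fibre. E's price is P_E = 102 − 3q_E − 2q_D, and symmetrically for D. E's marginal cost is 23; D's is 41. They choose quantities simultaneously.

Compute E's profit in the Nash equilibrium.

363

Firm E's profit: π = q_E(102 − 3q_E − 2q_D) − 23q_E.
∂π/∂q_E = 79 − 6q_E − 2q_D = 0 ⇒ q_E = 79/6 − (1/3)q_D.
Similarly q_D = 61/6 − (1/3)q_E.
Substituting the second reaction function into the first: q_E = 79/6 − (1/3)(61/6 − (1/3)q_E), which gives (8/9)q_E = 88/9 ⇒ q_E = 11.
Then q_D = 61/6 − (1/3)·11 = 6.5.
P_E = 102 − 3·11 − 2·6.5 = 56.
Profit = (56 − 23)·11 = 363.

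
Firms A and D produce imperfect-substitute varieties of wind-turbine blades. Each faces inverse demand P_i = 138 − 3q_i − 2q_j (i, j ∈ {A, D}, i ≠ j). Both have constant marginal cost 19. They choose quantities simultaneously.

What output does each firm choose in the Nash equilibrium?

14.875

Firm A's profit: π = q_A(138 − 3q_A − 2q_D) − 19q_A.
∂π/∂q_A = 119 − 6q_A − 2q_D = 0 ⇒ q_A = 119/6 − (1/3)q_D.
Setting q_A = q_D in the reaction function: q_A = 119/6 − (1/3)q_A, so q_A = (119/6) / (4/3) = 14.875.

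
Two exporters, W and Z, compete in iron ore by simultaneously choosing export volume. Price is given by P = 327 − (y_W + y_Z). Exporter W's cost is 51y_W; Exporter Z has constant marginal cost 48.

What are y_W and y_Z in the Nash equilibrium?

Exporter W's profit: π = y_W(327 − (y_W + y_Z)) − 51y_W.
∂π/∂y_W = 276 − 2y_W − y_Z = 0, so y_W = 138 − 0.5y_Z.
By the same steps for Z: y_Z = 139.5 − 0.5y_W.
Plugging y_Z into W's best response: y_W = 138 − 0.5(139.5 − 0.5y_W) ⇒ 0.75y_W = 68.25, so y_W = 91.
Then y_Z = 139.5 − 0.5·91 = 94.

91, 94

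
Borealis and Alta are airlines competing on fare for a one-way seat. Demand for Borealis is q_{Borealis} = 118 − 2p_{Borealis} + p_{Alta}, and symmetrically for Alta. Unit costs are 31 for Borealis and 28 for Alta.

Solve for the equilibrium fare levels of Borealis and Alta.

59.6, 58.4

Borealis's profit: π = (p_{Borealis} − 31)(118 − 2p_{Borealis} + p_{Alta}).
∂π/∂p_{Borealis} = 180 − 4p_{Borealis} + p_{Alta} = 0 ⇒ p_{Borealis} = 45 + 0.25p_{Alta}.
Similarly p_{Alta} = 43.5 + 0.25p_{Borealis}.
Plugging p_{Alta} into Borealis's best response: p_{Borealis} = 45 + 0.25(43.5 + 0.25p_{Borealis}) ⇒ 0.9375p_{Borealis} = 55.875, so p_{Borealis} = 59.6.
Then p_{Alta} = 43.5 + 0.25·59.6 = 58.4.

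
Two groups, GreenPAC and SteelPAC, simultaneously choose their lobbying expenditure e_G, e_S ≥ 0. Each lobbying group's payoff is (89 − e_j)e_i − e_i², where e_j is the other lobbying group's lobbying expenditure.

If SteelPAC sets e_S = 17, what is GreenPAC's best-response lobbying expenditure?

GreenPAC's payoff is (89 − e_S)e_G − e_G².
∂π/∂e_G = 89 − e_S − 2e_G = 0, so e_G = 44.5 − 0.5e_S.
At e_S = 17: e_G = 44.5 − 0.5·17 = 36.

36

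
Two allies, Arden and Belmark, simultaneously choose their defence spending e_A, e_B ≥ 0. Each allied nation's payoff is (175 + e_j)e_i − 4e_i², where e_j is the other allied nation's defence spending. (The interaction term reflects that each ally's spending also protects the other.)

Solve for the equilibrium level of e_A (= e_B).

Arden's payoff is (175 + e_B)e_A − 4e_A².
∂π/∂e_A = 175 + e_B − 8e_A = 0, so e_A = 21.875 + 0.125e_B.
By symmetry e_B = e_A; substituting into the reaction function, 0.875e_A = 21.875 and e_A = 25.

25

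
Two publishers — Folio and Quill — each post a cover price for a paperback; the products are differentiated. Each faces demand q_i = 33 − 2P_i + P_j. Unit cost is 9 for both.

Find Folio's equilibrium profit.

Folio's profit: π = (P_{Folio} − 9)(33 − 2P_{Folio} + P_{Quill}).
∂π/∂P_{Folio} = 51 − 4P_{Folio} + P_{Quill} = 0 ⇒ P_{Folio} = 12.75 + 0.25P_{Quill}.
Setting P_{Folio} = P_{Quill} in the reaction function: P_{Folio} = 12.75 + 0.25P_{Folio}, so P_{Folio} = 12.75 / 0.75 = 17.
q_{Folio} = 33 − 2·17 + 17 = 16.
Profit = (17 − 9)·16 = 128.

128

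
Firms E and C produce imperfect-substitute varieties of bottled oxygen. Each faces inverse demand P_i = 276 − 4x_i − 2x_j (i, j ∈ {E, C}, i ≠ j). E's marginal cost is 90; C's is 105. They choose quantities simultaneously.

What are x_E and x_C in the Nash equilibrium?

19.1, 16.6

Firm E's profit: π = x_E(276 − 4x_E − 2x_C) − 90x_E.
∂π/∂x_E = 186 − 8x_E − 2x_C = 0 ⇒ x_E = 23.25 − 0.25x_C.
Similarly x_C = 21.375 − 0.25x_E.
Substituting the second reaction function into the first: x_E = 23.25 − 0.25(21.375 − 0.25x_E), which gives 0.9375x_E = 573/32 ⇒ x_E = 19.1.
Then x_C = 21.375 − 0.25·19.1 = 16.6.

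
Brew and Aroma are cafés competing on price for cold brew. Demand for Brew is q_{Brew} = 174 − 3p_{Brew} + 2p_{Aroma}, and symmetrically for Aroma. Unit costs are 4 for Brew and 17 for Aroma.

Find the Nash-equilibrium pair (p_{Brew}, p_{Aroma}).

48.9375, 53.8125

Brew's profit: π = (p_{Brew} − 4)(174 − 3p_{Brew} + 2p_{Aroma}).
∂π/∂p_{Brew} = 186 − 6p_{Brew} + 2p_{Aroma} = 0 ⇒ p_{Brew} = 31 + (1/3)p_{Aroma}.
Similarly p_{Aroma} = 37.5 + (1/3)p_{Brew}.
Substituting the second reaction function into the first: p_{Brew} = 31 + (1/3)(37.5 + (1/3)p_{Brew}), which gives (8/9)p_{Brew} = 43.5 ⇒ p_{Brew} = 48.9375.
Then p_{Aroma} = 37.5 + (1/3)·48.9375 = 53.8125.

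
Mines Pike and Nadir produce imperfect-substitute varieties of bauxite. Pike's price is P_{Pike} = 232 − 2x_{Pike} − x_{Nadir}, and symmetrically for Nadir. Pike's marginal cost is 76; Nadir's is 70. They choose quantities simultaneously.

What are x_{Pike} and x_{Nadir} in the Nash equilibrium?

30.8, 32.8

Mine Pike's profit: π = x_{Pike}(232 − 2x_{Pike} − x_{Nadir}) − 76x_{Pike}.
∂π/∂x_{Pike} = 156 − 4x_{Pike} − x_{Nadir} = 0 ⇒ x_{Pike} = 39 − 0.25x_{Nadir}.
Similarly x_{Nadir} = 40.5 − 0.25x_{Pike}.
Solving the two reaction functions simultaneously: (1 − (−0.25)(−0.25))x_{Pike} = 39 − 0.25·40.5, so 0.9375x_{Pike} = 28.875 and x_{Pike} = 30.8.
Then x_{Nadir} = 40.5 − 0.25·30.8 = 32.8.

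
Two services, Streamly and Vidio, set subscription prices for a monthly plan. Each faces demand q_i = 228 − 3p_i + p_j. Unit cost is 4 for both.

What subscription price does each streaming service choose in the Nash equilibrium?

Streamly's profit: π = (p_{Streamly} − 4)(228 − 3p_{Streamly} + p_{Vidio}).
∂π/∂p_{Streamly} = 240 − 6p_{Streamly} + p_{Vidio} = 0 ⇒ p_{Streamly} = 40 + (1/6)p_{Vidio}.
Setting p_{Streamly} = p_{Vidio} in the reaction function: p_{Streamly} = 40 + (1/6)p_{Streamly}, so p_{Streamly} = 40 / (5/6) = 48.

48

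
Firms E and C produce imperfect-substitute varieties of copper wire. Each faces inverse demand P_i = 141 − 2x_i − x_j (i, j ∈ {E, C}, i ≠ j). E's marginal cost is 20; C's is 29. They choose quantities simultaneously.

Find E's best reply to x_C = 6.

28.75

Firm E's profit: π = x_E(141 − 2x_E − x_C) − 20x_E.
∂π/∂x_E = 121 − 4x_E − x_C = 0 ⇒ x_E = 30.25 − 0.25x_C.
At x_C = 6: x_E = 30.25 − 0.25·6 = 28.75.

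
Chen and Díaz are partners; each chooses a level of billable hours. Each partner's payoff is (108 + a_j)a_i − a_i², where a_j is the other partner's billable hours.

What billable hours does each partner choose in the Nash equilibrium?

Chen's payoff is (108 + a_D)a_C − a_C².
∂π/∂a_C = 108 + a_D − 2a_C = 0, so a_C = 54 + 0.5a_D.
By symmetry a_D = a_C; substituting into the reaction function, 0.5a_C = 54 and a_C = 108.

108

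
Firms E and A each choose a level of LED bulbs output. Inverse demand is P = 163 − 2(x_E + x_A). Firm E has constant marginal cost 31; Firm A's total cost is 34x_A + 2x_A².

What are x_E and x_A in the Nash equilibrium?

Firm E's profit: π = x_E(163 − 2(x_E + x_A)) − 31x_E.
∂π/∂x_E = 132 − 4x_E − 2x_A = 0, so x_E = 33 − 0.5x_A.
For A: ∂π/∂x_A = 129 − 8x_A − 2x_E = 0 ⇒ x_A = 16.125 − 0.25x_E.
Substituting the second reaction function into the first: x_E = 33 − 0.5(16.125 − 0.25x_E), which gives 0.875x_E = 24.9375 ⇒ x_E = 28.5.
Then x_A = 16.125 − 0.25·28.5 = 9.

28.5, 9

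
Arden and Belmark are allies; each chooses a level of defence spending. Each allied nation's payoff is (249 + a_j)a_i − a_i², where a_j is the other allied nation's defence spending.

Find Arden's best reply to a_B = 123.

186

Arden's payoff is (249 + a_B)a_A − a_A².
∂π/∂a_A = 249 + a_B − 2a_A = 0, so a_A = 124.5 + 0.5a_B.
At a_B = 123: a_A = 124.5 + 0.5·123 = 186.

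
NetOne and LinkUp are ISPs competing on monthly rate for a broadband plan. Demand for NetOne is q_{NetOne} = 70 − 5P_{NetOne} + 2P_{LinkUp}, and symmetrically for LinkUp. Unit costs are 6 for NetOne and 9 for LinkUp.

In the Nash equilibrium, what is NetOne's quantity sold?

34.0625

NetOne's profit: π = (P_{NetOne} − 6)(70 − 5P_{NetOne} + 2P_{LinkUp}).
∂π/∂P_{NetOne} = 100 − 10P_{NetOne} + 2P_{LinkUp} = 0 ⇒ P_{NetOne} = 10 + 0.2P_{LinkUp}.
Similarly P_{LinkUp} = 11.5 + 0.2P_{NetOne}.
Solving the two reaction functions simultaneously: (1 − (0.2)(0.2))P_{NetOne} = 10 + 0.2·11.5, so 0.96P_{NetOne} = 12.3 and P_{NetOne} = 12.8125.
Then P_{LinkUp} = 11.5 + 0.2·12.8125 = 14.0625.
q_{NetOne} = 70 − 5·12.8125 + 2·14.0625 = 34.0625.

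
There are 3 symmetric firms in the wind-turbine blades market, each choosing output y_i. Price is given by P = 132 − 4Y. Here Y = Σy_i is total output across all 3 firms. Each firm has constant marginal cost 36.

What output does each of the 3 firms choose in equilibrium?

A representative firm's profit is π_i = y_i(132 − 4Y) − 36y_i, with Y = y_i + Σ_{j≠i} y_j.
First-order condition: 96 − 8y_i − 4Σ_{j≠i} y_j = 0.
In a symmetric equilibrium every firm chooses the same y, so Σ_{j≠i} y_j = 2y. The condition becomes 96 − 16y = 0, giving y = 96/16 = 6.

6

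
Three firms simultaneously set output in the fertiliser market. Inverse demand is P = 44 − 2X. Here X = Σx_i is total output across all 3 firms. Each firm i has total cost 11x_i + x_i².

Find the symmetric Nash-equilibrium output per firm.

3.3

A representative firm's profit is π_i = x_i(44 − 2X) − 11x_i − x_i², with X = x_i + Σ_{j≠i} x_j.
First-order condition: 33 − 6x_i − 2Σ_{j≠i} x_j = 0.
Imposing symmetry (x_j = x for all j) turns Σ_{j≠i} x_j into 2x, so 33 = 10x and x = 3.3.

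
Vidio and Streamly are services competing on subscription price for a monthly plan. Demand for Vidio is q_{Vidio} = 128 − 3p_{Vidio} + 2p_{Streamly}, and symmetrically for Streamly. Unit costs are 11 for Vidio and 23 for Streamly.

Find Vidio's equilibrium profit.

Vidio's profit: π = (p_{Vidio} − 11)(128 − 3p_{Vidio} + 2p_{Streamly}).
∂π/∂p_{Vidio} = 161 − 6p_{Vidio} + 2p_{Streamly} = 0 ⇒ p_{Vidio} = 161/6 + (1/3)p_{Streamly}.
Similarly p_{Streamly} = 197/6 + (1/3)p_{Vidio}.
Solving the two reaction functions simultaneously: (1 − (1/3)(1/3))p_{Vidio} = 161/6 + (1/3)·(197/6), so (8/9)p_{Vidio} = 340/9 and p_{Vidio} = 42.5.
Then p_{Streamly} = 197/6 + (1/3)·42.5 = 47.
q_{Vidio} = 128 − 3·42.5 + 2·47 = 94.5.
Profit = (42.5 − 11)·94.5 = 2976.75.

2976.75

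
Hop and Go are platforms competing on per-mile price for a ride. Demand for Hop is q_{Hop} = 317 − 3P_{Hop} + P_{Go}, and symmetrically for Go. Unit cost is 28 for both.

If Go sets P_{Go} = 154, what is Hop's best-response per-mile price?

92.5

Hop's profit: π = (P_{Hop} − 28)(317 − 3P_{Hop} + P_{Go}).
∂π/∂P_{Hop} = 401 − 6P_{Hop} + P_{Go} = 0 ⇒ P_{Hop} = 401/6 + (1/6)P_{Go}.
At P_{Go} = 154: P_{Hop} = 401/6 + (1/6)·154 = 92.5.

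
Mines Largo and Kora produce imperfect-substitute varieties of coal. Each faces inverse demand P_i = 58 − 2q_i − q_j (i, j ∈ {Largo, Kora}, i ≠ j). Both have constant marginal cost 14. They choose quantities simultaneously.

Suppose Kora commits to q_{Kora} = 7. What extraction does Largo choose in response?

Mine Largo's profit: π = q_{Largo}(58 − 2q_{Largo} − q_{Kora}) − 14q_{Largo}.
∂π/∂q_{Largo} = 44 − 4q_{Largo} − q_{Kora} = 0 ⇒ q_{Largo} = 11 − 0.25q_{Kora}.
At q_{Kora} = 7: q_{Largo} = 11 − 0.25·7 = 9.25.

9.25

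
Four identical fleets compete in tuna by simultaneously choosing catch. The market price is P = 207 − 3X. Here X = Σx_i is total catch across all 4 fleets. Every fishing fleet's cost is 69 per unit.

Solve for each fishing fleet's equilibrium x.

A representative fishing fleet's profit is π_i = x_i(207 − 3X) − 69x_i, with X = x_i + Σ_{j≠i} x_j.
First-order condition: 138 − 6x_i − 3Σ_{j≠i} x_j = 0.
Imposing symmetry (x_j = x for all j) turns Σ_{j≠i} x_j into 3x, so 138 = 15x and x = 9.2.

9.2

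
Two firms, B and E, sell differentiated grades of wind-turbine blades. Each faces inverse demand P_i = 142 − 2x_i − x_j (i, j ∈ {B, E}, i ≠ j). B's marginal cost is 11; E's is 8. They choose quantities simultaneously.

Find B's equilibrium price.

63

Firm B's profit: π = x_B(142 − 2x_B − x_E) − 11x_B.
∂π/∂x_B = 131 − 4x_B − x_E = 0 ⇒ x_B = 32.75 − 0.25x_E.
Similarly x_E = 33.5 − 0.25x_B.
Plugging x_E into B's best response: x_B = 32.75 − 0.25(33.5 − 0.25x_B) ⇒ 0.9375x_B = 24.375, so x_B = 26.
Then x_E = 33.5 − 0.25·26 = 27.
P_B = 142 − 2·26 − 27 = 63.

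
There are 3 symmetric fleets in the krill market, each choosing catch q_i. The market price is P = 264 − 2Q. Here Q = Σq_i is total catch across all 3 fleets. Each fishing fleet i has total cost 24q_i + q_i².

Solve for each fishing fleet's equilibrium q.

A representative fishing fleet's profit is π_i = q_i(264 − 2Q) − 24q_i − q_i², with Q = q_i + Σ_{j≠i} q_j.
First-order condition: 240 − 6q_i − 2Σ_{j≠i} q_j = 0.
In a symmetric equilibrium every fishing fleet chooses the same q, so Σ_{j≠i} q_j = 2q. The condition becomes 240 − 10q = 0, giving q = 240/10 = 24.

24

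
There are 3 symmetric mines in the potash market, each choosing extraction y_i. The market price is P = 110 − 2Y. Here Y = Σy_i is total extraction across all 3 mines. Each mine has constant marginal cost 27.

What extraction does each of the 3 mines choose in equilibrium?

A representative mine's profit is π_i = y_i(110 − 2Y) − 27y_i, with Y = y_i + Σ_{j≠i} y_j.
First-order condition: 83 − 4y_i − 2Σ_{j≠i} y_j = 0.
With identical mines, set every y_j = y: then 83 − 4y − 4y = 0, i.e. y = 83/8 = 10.375.

10.375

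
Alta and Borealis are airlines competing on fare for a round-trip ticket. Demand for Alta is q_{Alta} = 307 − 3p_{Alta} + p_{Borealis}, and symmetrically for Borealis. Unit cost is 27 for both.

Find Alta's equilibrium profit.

Alta's profit: π = (p_{Alta} − 27)(307 − 3p_{Alta} + p_{Borealis}).
∂π/∂p_{Alta} = 388 − 6p_{Alta} + p_{Borealis} = 0 ⇒ p_{Alta} = 194/3 + (1/6)p_{Borealis}.
Setting p_{Alta} = p_{Borealis} in the reaction function: p_{Alta} = 194/3 + (1/6)p_{Alta}, so p_{Alta} = (194/3) / (5/6) = 77.6.
q_{Alta} = 307 − 3·77.6 + 77.6 = 151.8.
Profit = (77.6 − 27)·151.8 = 7681.08.

7681.08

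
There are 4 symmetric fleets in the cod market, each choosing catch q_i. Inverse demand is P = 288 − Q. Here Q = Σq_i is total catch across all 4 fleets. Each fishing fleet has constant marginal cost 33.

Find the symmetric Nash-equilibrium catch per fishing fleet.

A representative fishing fleet's profit is π_i = q_i(288 − Q) − 33q_i, with Q = q_i + Σ_{j≠i} q_j.
First-order condition: 255 − 2q_i − Σ_{j≠i} q_j = 0.
With identical fishing fleets, set every q_j = q: then 255 − 2q − 3q = 0, i.e. q = 255/5 = 51.

51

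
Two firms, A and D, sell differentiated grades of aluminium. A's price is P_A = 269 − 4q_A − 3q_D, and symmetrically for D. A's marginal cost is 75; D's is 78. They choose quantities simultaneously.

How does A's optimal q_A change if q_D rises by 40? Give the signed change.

-15

Firm A's profit: π = q_A(269 − 4q_A − 3q_D) − 75q_A.
∂π/∂q_A = 194 − 8q_A − 3q_D = 0 ⇒ q_A = 24.25 − 0.375q_D.
The reaction-function slope is −0.375, so a 40-unit rise in q_D moves q_A by −0.375 × 40 = −15. A's best response falls — the actions are strategic substitutes.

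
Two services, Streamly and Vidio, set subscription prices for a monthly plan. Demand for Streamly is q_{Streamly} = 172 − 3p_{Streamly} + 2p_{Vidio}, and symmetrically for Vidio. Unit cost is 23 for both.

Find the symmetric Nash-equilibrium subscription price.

Streamly's profit: π = (p_{Streamly} − 23)(172 − 3p_{Streamly} + 2p_{Vidio}).
∂π/∂p_{Streamly} = 241 − 6p_{Streamly} + 2p_{Vidio} = 0 ⇒ p_{Streamly} = 241/6 + (1/3)p_{Vidio}.
Setting p_{Streamly} = p_{Vidio} in the reaction function: p_{Streamly} = 241/6 + (1/3)p_{Streamly}, so p_{Streamly} = (241/6) / (2/3) = 60.25.

60.25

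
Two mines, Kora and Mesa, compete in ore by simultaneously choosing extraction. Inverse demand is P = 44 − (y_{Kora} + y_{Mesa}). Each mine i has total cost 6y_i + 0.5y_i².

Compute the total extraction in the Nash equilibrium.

Mine Kora's profit: π = y_{Kora}(44 − (y_{Kora} + y_{Mesa})) − 6y_{Kora} − 0.5y_{Kora}².
∂π/∂y_{Kora} = 38 − 3y_{Kora} − y_{Mesa} = 0, so y_{Kora} = 38/3 − (1/3)y_{Mesa}.
The game is symmetric, so in equilibrium y_{Mesa} = y_{Kora}: the reaction function gives (4/3)y_{Kora} = 38/3, hence y_{Kora} = 9.5.
Total extraction: 9.5 + 9.5 = 19.

19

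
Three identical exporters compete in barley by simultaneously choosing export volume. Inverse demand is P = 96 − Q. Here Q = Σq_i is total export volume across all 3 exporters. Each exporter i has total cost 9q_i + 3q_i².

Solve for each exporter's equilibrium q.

A representative exporter's profit is π_i = q_i(96 − Q) − 9q_i − 3q_i², with Q = q_i + Σ_{j≠i} q_j.
First-order condition: 87 − 8q_i − Σ_{j≠i} q_j = 0.
With identical exporters, set every q_j = q: then 87 − 8q − 2q = 0, i.e. q = 87/10 = 8.7.

8.7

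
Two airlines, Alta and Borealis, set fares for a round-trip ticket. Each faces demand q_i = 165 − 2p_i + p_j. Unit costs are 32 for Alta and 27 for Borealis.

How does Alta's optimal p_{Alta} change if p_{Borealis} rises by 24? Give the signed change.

6

Alta's profit: π = (p_{Alta} − 32)(165 − 2p_{Alta} + p_{Borealis}).
∂π/∂p_{Alta} = 229 − 4p_{Alta} + p_{Borealis} = 0 ⇒ p_{Alta} = 57.25 + 0.25p_{Borealis}.
The reaction-function slope is 0.25, so a 24-unit rise in p_{Borealis} moves p_{Alta} by 0.25 × 24 = 6. Alta's best response rises — the actions are strategic complements.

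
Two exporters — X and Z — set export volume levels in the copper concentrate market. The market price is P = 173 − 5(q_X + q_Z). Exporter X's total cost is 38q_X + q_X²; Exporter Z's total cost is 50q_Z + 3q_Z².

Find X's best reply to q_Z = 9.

Exporter X's profit: π = q_X(173 − 5(q_X + q_Z)) − 38q_X − q_X².
∂π/∂q_X = 135 − 12q_X − 5q_Z = 0, so q_X = 11.25 − (5/12)q_Z.
At q_Z = 9: q_X = 11.25 − (5/12)·9 = 7.5.

7.5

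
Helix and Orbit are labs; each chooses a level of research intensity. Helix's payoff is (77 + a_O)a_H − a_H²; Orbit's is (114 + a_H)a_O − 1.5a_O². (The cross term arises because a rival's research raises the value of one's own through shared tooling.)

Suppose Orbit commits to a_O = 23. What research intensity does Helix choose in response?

Expanding Helix's payoff: 77a_H + a_Oa_H − a_H².
∂π/∂a_H = 77 + a_O − 2a_H = 0, so a_H = 38.5 + 0.5a_O.
At a_O = 23: a_H = 38.5 + 0.5·23 = 50.

50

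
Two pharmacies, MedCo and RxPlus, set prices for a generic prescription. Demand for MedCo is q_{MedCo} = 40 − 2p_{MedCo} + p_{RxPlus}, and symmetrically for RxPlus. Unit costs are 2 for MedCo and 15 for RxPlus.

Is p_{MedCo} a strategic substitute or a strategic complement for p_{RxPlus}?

MedCo's profit: π = (p_{MedCo} − 2)(40 − 2p_{MedCo} + p_{RxPlus}).
∂π/∂p_{MedCo} = 44 − 4p_{MedCo} + p_{RxPlus} = 0 ⇒ p_{MedCo} = 11 + 0.25p_{RxPlus}.
The best-response slope dp_{MedCo}/dp_{RxPlus} = 0.25 > 0: the reaction function is upward-sloping, so the choices are strategic complements.

strategic complements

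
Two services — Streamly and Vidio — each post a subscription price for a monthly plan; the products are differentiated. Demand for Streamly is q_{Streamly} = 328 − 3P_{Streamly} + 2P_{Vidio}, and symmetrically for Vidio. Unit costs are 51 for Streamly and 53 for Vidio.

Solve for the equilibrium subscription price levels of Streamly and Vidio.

120.625, 121.375

Streamly's profit: π = (P_{Streamly} − 51)(328 − 3P_{Streamly} + 2P_{Vidio}).
∂π/∂P_{Streamly} = 481 − 6P_{Streamly} + 2P_{Vidio} = 0 ⇒ P_{Streamly} = 481/6 + (1/3)P_{Vidio}.
Similarly P_{Vidio} = 487/6 + (1/3)P_{Streamly}.
Solving the two reaction functions simultaneously: (1 − (1/3)(1/3))P_{Streamly} = 481/6 + (1/3)·(487/6), so (8/9)P_{Streamly} = 965/9 and P_{Streamly} = 120.625.
Then P_{Vidio} = 487/6 + (1/3)·120.625 = 121.375.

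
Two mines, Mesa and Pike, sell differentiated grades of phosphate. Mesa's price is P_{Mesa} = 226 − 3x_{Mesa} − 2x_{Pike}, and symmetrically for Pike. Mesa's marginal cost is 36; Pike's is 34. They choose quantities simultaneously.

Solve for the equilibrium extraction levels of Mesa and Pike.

Mine Mesa's profit: π = x_{Mesa}(226 − 3x_{Mesa} − 2x_{Pike}) − 36x_{Mesa}.
∂π/∂x_{Mesa} = 190 − 6x_{Mesa} − 2x_{Pike} = 0 ⇒ x_{Mesa} = 95/3 − (1/3)x_{Pike}.
Similarly x_{Pike} = 32 − (1/3)x_{Mesa}.
Substituting the second reaction function into the first: x_{Mesa} = 95/3 − (1/3)(32 − (1/3)x_{Mesa}), which gives (8/9)x_{Mesa} = 21 ⇒ x_{Mesa} = 23.625.
Then x_{Pike} = 32 − (1/3)·23.625 = 24.125.

23.625, 24.125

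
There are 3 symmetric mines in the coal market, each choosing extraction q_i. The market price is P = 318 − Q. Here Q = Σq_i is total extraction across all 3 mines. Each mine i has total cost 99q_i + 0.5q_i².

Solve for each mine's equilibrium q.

A representative mine's profit is π_i = q_i(318 − Q) − 99q_i − 0.5q_i², with Q = q_i + Σ_{j≠i} q_j.
First-order condition: 219 − 3q_i − Σ_{j≠i} q_j = 0.
Imposing symmetry (q_j = q for all j) turns Σ_{j≠i} q_j into 2q, so 219 = 5q and q = 43.8.

43.8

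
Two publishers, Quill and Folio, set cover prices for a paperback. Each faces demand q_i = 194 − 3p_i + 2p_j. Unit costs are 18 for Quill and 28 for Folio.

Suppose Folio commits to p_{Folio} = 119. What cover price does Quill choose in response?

81

Quill's profit: π = (p_{Quill} − 18)(194 − 3p_{Quill} + 2p_{Folio}).
∂π/∂p_{Quill} = 248 − 6p_{Quill} + 2p_{Folio} = 0 ⇒ p_{Quill} = 124/3 + (1/3)p_{Folio}.
At p_{Folio} = 119: p_{Quill} = 124/3 + (1/3)·119 = 81.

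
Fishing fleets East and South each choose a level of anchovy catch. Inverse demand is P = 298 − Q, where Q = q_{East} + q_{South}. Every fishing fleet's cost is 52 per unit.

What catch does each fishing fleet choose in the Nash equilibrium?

Fishing fleet East's profit: π = q_{East}(298 − (q_{East} + q_{South})) − 52q_{East}.
∂π/∂q_{East} = 246 − 2q_{East} − q_{South} = 0, so q_{East} = 123 − 0.5q_{South}.
Setting q_{East} = q_{South} in the reaction function: q_{East} = 123 − 0.5q_{East}, so q_{East} = 123 / 1.5 = 82.

82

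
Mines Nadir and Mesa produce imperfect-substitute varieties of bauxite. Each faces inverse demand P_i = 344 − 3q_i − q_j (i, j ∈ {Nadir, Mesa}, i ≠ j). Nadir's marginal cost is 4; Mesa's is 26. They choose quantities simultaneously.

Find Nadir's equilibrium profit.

7261.92

Mine Nadir's profit: π = q_{Nadir}(344 − 3q_{Nadir} − q_{Mesa}) − 4q_{Nadir}.
∂π/∂q_{Nadir} = 340 − 6q_{Nadir} − q_{Mesa} = 0 ⇒ q_{Nadir} = 170/3 − (1/6)q_{Mesa}.
Similarly q_{Mesa} = 53 − (1/6)q_{Nadir}.
Plugging q_{Mesa} into Nadir's best response: q_{Nadir} = 170/3 − (1/6)(53 − (1/6)q_{Nadir}) ⇒ (35/36)q_{Nadir} = 287/6, so q_{Nadir} = 49.2.
Then q_{Mesa} = 53 − (1/6)·49.2 = 44.8.
P_{Nadir} = 344 − 3·49.2 − 44.8 = 151.6.
Profit = (151.6 − 4)·49.2 = 7261.92.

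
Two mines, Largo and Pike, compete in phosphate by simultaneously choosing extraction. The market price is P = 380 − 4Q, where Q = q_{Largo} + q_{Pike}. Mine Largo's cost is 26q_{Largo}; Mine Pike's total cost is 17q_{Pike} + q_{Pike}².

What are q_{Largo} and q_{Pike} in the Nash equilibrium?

Mine Largo's profit: π = q_{Largo}(380 − 4(q_{Largo} + q_{Pike})) − 26q_{Largo}.
∂π/∂q_{Largo} = 354 − 8q_{Largo} − 4q_{Pike} = 0, so q_{Largo} = 44.25 − 0.5q_{Pike}.
For Pike: ∂π/∂q_{Pike} = 363 − 10q_{Pike} − 4q_{Largo} = 0 ⇒ q_{Pike} = 36.3 − 0.4q_{Largo}.
Solving the two reaction functions simultaneously: (1 − (−0.5)(−0.4))q_{Largo} = 44.25 − 0.5·36.3, so 0.8q_{Largo} = 26.1 and q_{Largo} = 32.625.
Then q_{Pike} = 36.3 − 0.4·32.625 = 23.25.

32.625, 23.25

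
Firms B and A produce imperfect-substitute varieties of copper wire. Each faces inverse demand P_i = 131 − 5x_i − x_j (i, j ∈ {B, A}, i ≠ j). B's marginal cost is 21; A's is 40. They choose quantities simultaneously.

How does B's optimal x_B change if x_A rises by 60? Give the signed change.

-6

Firm B's profit: π = x_B(131 − 5x_B − x_A) − 21x_B.
∂π/∂x_B = 110 − 10x_B − x_A = 0 ⇒ x_B = 11 − 0.1x_A.
The reaction-function slope is −0.1, so a 60-unit rise in x_A moves x_B by −0.1 × 60 = −6. B's best response falls — the actions are strategic substitutes.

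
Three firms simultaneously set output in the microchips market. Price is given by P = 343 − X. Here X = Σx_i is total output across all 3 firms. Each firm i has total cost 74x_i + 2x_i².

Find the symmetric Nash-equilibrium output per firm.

33.625

A representative firm's profit is π_i = x_i(343 − X) − 74x_i − 2x_i², with X = x_i + Σ_{j≠i} x_j.
First-order condition: 269 − 6x_i − Σ_{j≠i} x_j = 0.
In a symmetric equilibrium every firm chooses the same x, so Σ_{j≠i} x_j = 2x. The condition becomes 269 − 8x = 0, giving x = 269/8 = 33.625.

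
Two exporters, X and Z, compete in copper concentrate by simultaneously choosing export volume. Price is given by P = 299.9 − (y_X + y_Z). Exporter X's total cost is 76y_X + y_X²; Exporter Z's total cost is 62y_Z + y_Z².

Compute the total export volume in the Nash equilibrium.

92.36

Exporter X's profit: π = y_X(299.9 − (y_X + y_Z)) − 76y_X − y_X².
∂π/∂y_X = 223.9 − 4y_X − y_Z = 0, so y_X = 55.975 − 0.25y_Z.
By the same steps for Z: y_Z = 59.475 − 0.25y_X.
Plugging y_Z into X's best response: y_X = 55.975 − 0.25(59.475 − 0.25y_X) ⇒ 0.9375y_X = 6577/160, so y_X = 6577/150.
Then y_Z = 59.475 − 0.25·(6577/150) = 7277/150.
Total export volume: 6577/150 + 7277/150 = 92.36.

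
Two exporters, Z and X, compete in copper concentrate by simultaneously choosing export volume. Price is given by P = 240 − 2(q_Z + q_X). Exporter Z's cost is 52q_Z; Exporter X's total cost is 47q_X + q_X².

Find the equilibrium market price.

126.2

Exporter Z's profit: π = q_Z(240 − 2(q_Z + q_X)) − 52q_Z.
∂π/∂q_Z = 188 − 4q_Z − 2q_X = 0, so q_Z = 47 − 0.5q_X.
For X: ∂π/∂q_X = 193 − 6q_X − 2q_Z = 0 ⇒ q_X = 193/6 − (1/3)q_Z.
Substituting the second reaction function into the first: q_Z = 47 − 0.5(193/6 − (1/3)q_Z), which gives (5/6)q_Z = 371/12 ⇒ q_Z = 37.1.
Then q_X = 193/6 − (1/3)·37.1 = 19.8.
Equilibrium price: P = 240 − 2·56.9 = 126.2.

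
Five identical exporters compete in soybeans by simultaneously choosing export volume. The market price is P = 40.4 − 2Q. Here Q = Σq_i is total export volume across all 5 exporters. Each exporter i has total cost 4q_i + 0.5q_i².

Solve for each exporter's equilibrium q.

2.8

A representative exporter's profit is π_i = q_i(40.4 − 2Q) − 4q_i − 0.5q_i², with Q = q_i + Σ_{j≠i} q_j.
First-order condition: 36.4 − 5q_i − 2Σ_{j≠i} q_j = 0.
In a symmetric equilibrium every exporter chooses the same q, so Σ_{j≠i} q_j = 4q. The condition becomes 36.4 − 13q = 0, giving q = 36.4/13 = 2.8.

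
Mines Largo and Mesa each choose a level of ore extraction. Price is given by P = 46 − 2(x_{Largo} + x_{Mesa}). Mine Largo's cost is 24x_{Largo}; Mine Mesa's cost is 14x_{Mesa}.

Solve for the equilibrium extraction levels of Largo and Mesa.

2, 7

Mine Largo's profit: π = x_{Largo}(46 − 2(x_{Largo} + x_{Mesa})) − 24x_{Largo}.
∂π/∂x_{Largo} = 22 − 4x_{Largo} − 2x_{Mesa} = 0, so x_{Largo} = 5.5 − 0.5x_{Mesa}.
By the same steps for Mesa: x_{Mesa} = 8 − 0.5x_{Largo}.
Substituting the second reaction function into the first: x_{Largo} = 5.5 − 0.5(8 − 0.5x_{Largo}), which gives 0.75x_{Largo} = 1.5 ⇒ x_{Largo} = 2.
Then x_{Mesa} = 8 − 0.5·2 = 7.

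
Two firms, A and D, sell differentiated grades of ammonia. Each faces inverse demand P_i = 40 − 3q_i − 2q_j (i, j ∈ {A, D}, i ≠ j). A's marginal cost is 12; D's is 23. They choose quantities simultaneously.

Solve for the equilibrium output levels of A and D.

4.1875, 1.4375

Firm A's profit: π = q_A(40 − 3q_A − 2q_D) − 12q_A.
∂π/∂q_A = 28 − 6q_A − 2q_D = 0 ⇒ q_A = 14/3 − (1/3)q_D.
Similarly q_D = 17/6 − (1/3)q_A.
Solving the two reaction functions simultaneously: (1 − (−1/3)(−1/3))q_A = 14/3 − (1/3)·(17/6), so (8/9)q_A = 67/18 and q_A = 4.1875.
Then q_D = 17/6 − (1/3)·4.1875 = 1.4375.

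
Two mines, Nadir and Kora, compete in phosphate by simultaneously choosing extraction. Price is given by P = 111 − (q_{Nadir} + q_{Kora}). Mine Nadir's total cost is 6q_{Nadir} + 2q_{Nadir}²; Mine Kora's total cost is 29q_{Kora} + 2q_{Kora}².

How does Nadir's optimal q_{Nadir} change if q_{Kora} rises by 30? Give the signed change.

-5

Mine Nadir's profit: π = q_{Nadir}(111 − (q_{Nadir} + q_{Kora})) − 6q_{Nadir} − 2q_{Nadir}².
∂π/∂q_{Nadir} = 105 − 6q_{Nadir} − q_{Kora} = 0, so q_{Nadir} = 17.5 − (1/6)q_{Kora}.
The reaction-function slope is −1/6, so a 30-unit rise in q_{Kora} moves q_{Nadir} by −1/6 × 30 = −5. Nadir's best response falls — the actions are strategic substitutes.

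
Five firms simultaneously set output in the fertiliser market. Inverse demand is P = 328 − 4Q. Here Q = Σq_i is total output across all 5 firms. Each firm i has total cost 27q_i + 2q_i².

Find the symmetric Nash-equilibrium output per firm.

A representative firm's profit is π_i = q_i(328 − 4Q) − 27q_i − 2q_i², with Q = q_i + Σ_{j≠i} q_j.
First-order condition: 301 − 12q_i − 4Σ_{j≠i} q_j = 0.
With identical firms, set every q_j = q: then 301 − 12q − 16q = 0, i.e. q = 301/28 = 10.75.

10.75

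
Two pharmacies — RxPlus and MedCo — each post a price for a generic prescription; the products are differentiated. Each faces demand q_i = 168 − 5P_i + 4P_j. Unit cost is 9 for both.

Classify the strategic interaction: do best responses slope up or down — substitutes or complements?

strategic complements

RxPlus's profit: π = (P_{RxPlus} − 9)(168 − 5P_{RxPlus} + 4P_{MedCo}).
∂π/∂P_{RxPlus} = 213 − 10P_{RxPlus} + 4P_{MedCo} = 0 ⇒ P_{RxPlus} = 21.3 + 0.4P_{MedCo}.
The best-response slope dP_{RxPlus}/dP_{MedCo} = 0.4 > 0: the reaction function is upward-sloping, so the choices are strategic complements.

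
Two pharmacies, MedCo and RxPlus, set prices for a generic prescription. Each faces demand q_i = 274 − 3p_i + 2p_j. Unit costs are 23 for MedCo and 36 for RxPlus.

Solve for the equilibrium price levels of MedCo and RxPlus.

MedCo's profit: π = (p_{MedCo} − 23)(274 − 3p_{MedCo} + 2p_{RxPlus}).
∂π/∂p_{MedCo} = 343 − 6p_{MedCo} + 2p_{RxPlus} = 0 ⇒ p_{MedCo} = 343/6 + (1/3)p_{RxPlus}.
Similarly p_{RxPlus} = 191/3 + (1/3)p_{MedCo}.
Plugging p_{RxPlus} into MedCo's best response: p_{MedCo} = 343/6 + (1/3)(191/3 + (1/3)p_{MedCo}) ⇒ (8/9)p_{MedCo} = 1411/18, so p_{MedCo} = 88.1875.
Then p_{RxPlus} = 191/3 + (1/3)·88.1875 = 93.0625.

88.1875, 93.0625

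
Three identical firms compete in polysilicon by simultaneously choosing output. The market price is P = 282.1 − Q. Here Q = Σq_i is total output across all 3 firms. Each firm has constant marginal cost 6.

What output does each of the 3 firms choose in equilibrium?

69.025

A representative firm's profit is π_i = q_i(282.1 − Q) − 6q_i, with Q = q_i + Σ_{j≠i} q_j.
First-order condition: 276.1 − 2q_i − Σ_{j≠i} q_j = 0.
Imposing symmetry (q_j = q for all j) turns Σ_{j≠i} q_j into 2q, so 276.1 = 4q and q = 69.025.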